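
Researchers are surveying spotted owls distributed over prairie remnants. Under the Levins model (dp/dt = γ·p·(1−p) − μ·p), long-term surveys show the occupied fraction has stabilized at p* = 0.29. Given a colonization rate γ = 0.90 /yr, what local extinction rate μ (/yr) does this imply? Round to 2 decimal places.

At equilibrium γ(1−p*) = μ.
μ = 0.90 × (1 − 0.29) = 0.90 × 0.7100 = 0.6390.

0.64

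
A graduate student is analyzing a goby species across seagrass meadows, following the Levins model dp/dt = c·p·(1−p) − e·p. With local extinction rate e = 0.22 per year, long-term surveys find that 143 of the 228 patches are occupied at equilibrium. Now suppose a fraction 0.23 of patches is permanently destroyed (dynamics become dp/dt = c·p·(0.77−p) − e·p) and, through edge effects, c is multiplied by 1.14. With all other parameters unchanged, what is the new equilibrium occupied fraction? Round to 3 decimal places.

Observed p* = 143/228 = 0.62719.
Balance c(1−p*) = e gives c = e/(1 − 0.62719) = 0.22/0.37281 = 0.59011.
New p* = 0.77 − e/c = 0.77 − 0.22000/0.67273 = 0.44297.

0.443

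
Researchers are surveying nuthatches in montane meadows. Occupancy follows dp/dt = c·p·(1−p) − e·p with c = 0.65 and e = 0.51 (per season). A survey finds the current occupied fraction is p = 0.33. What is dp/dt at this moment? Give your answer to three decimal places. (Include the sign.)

-0.025

Colonization term: c·p·(1−p) = 0.65×0.33×0.6700 = 0.14372.
Extinction term: e·p = 0.16830.
dp/dt = 0.14372 − 0.16830 = -0.02458.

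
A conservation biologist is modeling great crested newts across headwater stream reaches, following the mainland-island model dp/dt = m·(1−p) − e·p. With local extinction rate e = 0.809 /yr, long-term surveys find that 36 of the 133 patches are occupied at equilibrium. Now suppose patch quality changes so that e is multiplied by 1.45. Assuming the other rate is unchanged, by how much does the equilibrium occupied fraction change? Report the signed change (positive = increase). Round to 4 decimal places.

-0.0669

Observed p* = 36/133 = 0.27068.
Balance m(1−p*) = e·p* gives m = e·p*/(1−p*) = 0.809×0.27068/0.72932 = 0.30025.
New p* = m/(m+e) = 0.30025/(0.30025+1.17305) = 0.20379.
Δp* = 0.20379 − 0.27068 = -0.06689.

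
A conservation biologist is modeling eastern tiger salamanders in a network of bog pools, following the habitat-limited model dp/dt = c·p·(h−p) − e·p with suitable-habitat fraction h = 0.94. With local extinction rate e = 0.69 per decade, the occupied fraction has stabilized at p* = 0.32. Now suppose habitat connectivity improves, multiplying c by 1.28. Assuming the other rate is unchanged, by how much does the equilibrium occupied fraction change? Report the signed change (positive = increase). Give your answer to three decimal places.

0.136

Balance c(h−p*) = e gives c = e/(0.94 − 0.32000) = 0.69/0.62000 = 1.11290.
New p* = 0.94 − e/c = 0.94 − 0.69000/1.42451 = 0.45562.
Δp* = 0.45562 − 0.32000 = +0.13562.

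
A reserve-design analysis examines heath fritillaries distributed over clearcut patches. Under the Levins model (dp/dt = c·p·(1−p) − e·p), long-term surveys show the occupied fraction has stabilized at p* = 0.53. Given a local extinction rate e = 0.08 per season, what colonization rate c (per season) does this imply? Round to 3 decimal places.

0.170

At equilibrium c(1−p*) = e, so c = e/(1−p*).
c = 0.08/(1 − 0.53) = 0.08/0.4700 = 0.1702.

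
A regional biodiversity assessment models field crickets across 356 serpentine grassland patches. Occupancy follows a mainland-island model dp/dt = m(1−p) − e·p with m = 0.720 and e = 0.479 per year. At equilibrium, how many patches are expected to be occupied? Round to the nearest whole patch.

214

p* = m/(m+e) = 0.720/1.1990 = 0.6005.
Expected occupied patches = N × p* = 356 × 0.6005 = 213.78 ≈ 214.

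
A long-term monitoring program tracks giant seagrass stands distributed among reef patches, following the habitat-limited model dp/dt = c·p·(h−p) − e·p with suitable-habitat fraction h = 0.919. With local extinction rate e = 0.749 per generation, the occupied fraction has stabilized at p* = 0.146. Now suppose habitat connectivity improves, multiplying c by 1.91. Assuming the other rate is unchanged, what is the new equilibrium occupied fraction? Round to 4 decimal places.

0.5143

Balance c(h−p*) = e gives c = e/(0.919 − 0.14600) = 0.749/0.77300 = 0.96895.
New p* = 0.919 − e/c = 0.919 − 0.74900/1.85069 = 0.51429.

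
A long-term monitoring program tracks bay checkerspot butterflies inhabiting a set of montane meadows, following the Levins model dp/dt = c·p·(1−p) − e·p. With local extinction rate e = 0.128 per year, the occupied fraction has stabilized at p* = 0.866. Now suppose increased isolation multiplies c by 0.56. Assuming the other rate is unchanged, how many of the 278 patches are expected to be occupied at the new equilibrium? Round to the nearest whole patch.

Balance c(1−p*) = e gives c = e/(1 − 0.86600) = 0.128/0.13400 = 0.95522.
New p* = 1 − e/c = 1 − 0.12800/0.53492 = 0.76071.
Expected occupied = 278 × 0.76071 = 211.48 ≈ 211.

211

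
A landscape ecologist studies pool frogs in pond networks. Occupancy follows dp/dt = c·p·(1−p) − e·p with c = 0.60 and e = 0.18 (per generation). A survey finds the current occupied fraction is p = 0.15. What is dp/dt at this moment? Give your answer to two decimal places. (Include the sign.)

0.05

Colonization term: c·p·(1−p) = 0.60×0.15×0.8500 = 0.07650.
Extinction term: e·p = 0.02700.
dp/dt = 0.07650 − 0.02700 = 0.04950.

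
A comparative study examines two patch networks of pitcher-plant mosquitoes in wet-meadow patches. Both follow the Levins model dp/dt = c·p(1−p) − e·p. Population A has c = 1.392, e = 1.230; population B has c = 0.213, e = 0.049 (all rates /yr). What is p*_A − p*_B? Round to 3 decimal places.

-0.654

A: p*_A = 1 − 1.230/1.392 = 0.1164.
B: p*_B = 1 − 0.049/0.213 = 0.7700.
p*_A − p*_B = 0.1164 − 0.7700 = -0.6536.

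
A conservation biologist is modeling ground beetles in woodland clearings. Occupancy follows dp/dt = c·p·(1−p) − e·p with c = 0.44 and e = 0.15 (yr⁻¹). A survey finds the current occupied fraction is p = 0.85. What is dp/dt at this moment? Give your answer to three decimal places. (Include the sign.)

-0.071

Colonization term: c·p·(1−p) = 0.44×0.85×0.1500 = 0.05610.
Extinction term: e·p = 0.12750.
dp/dt = 0.05610 − 0.12750 = -0.07140.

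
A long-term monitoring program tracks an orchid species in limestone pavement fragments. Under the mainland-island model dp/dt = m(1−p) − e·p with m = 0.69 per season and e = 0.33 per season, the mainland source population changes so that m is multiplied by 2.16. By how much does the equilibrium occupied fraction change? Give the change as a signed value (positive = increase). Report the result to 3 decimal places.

Before: p* = 0.69/(0.69+0.33) = 0.6765.
After: m = 1.4904, e = 0.33; p* = 1.4904/1.8204 = 0.8187.
Δp* = 0.8187 − 0.6765 = +0.1423.

0.142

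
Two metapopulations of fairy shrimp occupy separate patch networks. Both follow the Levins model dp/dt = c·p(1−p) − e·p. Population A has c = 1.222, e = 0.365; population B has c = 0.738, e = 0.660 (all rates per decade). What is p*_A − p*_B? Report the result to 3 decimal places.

A: p*_A = 1 − 0.365/1.222 = 0.7013.
B: p*_B = 1 − 0.660/0.738 = 0.1057.
p*_A − p*_B = 0.7013 − 0.1057 = 0.5956.

0.596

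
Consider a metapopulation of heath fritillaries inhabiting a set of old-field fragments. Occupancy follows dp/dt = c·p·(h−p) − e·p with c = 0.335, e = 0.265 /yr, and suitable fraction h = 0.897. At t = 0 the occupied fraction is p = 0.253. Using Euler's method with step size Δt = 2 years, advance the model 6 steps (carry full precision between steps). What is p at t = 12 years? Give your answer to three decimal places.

0.166

Update rule: p ← p + [c·p·(h−p) − e·p]·Δt with Δt = 2.
t = 2: p = 0.25300 + (-0.02493) = 0.22807
t = 4: p = 0.22807 + (-0.01866) = 0.20941
t = 6: p = 0.20941 + (-0.01452) = 0.19490
t = 8: p = 0.19490 + (-0.01161) = 0.18328
t = 10: p = 0.18328 + (-0.00950) = 0.17379
t = 12: p = 0.17379 + (-0.00790) = 0.16589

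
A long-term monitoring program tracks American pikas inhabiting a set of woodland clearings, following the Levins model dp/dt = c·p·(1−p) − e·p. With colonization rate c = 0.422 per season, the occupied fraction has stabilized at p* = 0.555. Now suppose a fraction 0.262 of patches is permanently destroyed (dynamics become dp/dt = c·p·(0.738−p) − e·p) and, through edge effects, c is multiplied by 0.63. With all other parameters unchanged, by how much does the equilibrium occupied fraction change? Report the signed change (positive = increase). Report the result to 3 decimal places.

Balance c(1−p*) = e gives e = 0.422×(1 − 0.55500) = 0.18779.
New p* = 0.738 − e/c = 0.738 − 0.18779/0.26586 = 0.03165.
Δp* = 0.03165 − 0.55500 = -0.52335.

-0.523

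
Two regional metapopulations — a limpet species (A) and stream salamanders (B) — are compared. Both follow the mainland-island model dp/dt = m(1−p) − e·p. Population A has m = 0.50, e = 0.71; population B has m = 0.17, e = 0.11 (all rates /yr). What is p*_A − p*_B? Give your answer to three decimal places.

A: p*_A = m/(m+e) = 0.50/1.2100 = 0.4132.
B: p*_B = 0.17/0.2800 = 0.6071.
p*_A − p*_B = 0.4132 − 0.6071 = -0.1939.

-0.194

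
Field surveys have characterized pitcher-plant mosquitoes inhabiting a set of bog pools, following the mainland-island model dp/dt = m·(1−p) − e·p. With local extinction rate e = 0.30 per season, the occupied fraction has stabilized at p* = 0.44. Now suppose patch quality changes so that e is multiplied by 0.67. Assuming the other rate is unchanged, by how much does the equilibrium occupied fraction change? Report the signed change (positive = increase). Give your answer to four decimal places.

0.0997

Balance m(1−p*) = e·p* gives m = e·p*/(1−p*) = 0.30×0.44000/0.56000 = 0.23571.
New p* = m/(m+e) = 0.23571/(0.23571+0.20100) = 0.53974.
Δp* = 0.53974 − 0.44000 = +0.09974.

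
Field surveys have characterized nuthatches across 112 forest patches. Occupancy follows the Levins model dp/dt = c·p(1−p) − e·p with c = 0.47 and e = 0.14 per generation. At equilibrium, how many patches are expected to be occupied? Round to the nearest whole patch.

p* = 1 − e/c = 1 − 0.14/0.47 = 0.7021.
Expected occupied patches = N × p* = 112 × 0.7021 = 78.64 ≈ 79.

79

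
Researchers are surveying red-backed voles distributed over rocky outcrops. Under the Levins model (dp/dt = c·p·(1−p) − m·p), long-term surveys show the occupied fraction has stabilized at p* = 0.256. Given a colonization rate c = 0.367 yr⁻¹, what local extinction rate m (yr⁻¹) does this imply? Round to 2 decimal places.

At equilibrium c(1−p*) = m.
m = 0.367 × (1 − 0.256) = 0.367 × 0.7440 = 0.2730.

0.27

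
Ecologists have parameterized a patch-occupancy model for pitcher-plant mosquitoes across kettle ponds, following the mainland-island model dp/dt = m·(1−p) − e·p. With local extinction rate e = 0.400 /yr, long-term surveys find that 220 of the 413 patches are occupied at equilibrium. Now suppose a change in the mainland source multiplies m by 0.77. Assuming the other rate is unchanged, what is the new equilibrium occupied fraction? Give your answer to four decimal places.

0.4674

Observed p* = 220/413 = 0.53269.
Balance m(1−p*) = e·p* gives m = e·p*/(1−p*) = 0.400×0.53269/0.46731 = 0.45596.
New p* = m/(m+e) = 0.35109/(0.35109+0.40000) = 0.46744.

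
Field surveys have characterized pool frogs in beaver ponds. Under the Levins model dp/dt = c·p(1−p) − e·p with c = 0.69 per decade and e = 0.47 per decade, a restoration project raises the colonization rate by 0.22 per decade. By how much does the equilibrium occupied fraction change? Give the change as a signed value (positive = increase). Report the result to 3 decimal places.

Before: p* = 1 − 0.47/0.69 = 0.3188.
After the change, c = 0.91, e = 0.47, so p* = 1 − 0.47/0.91 = 0.4835.
Δp* = 0.4835 − 0.3188 = +0.1647.

0.165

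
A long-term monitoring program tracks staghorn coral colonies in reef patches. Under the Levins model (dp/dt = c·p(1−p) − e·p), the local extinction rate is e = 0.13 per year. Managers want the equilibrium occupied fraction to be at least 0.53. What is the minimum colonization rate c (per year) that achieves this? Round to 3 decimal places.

0.277

p* = 1 − e/c ≥ 0.53 requires e/c ≤ 0.4700, i.e. c ≥ e/0.4700.
c_min = 0.13/0.4700 = 0.2766.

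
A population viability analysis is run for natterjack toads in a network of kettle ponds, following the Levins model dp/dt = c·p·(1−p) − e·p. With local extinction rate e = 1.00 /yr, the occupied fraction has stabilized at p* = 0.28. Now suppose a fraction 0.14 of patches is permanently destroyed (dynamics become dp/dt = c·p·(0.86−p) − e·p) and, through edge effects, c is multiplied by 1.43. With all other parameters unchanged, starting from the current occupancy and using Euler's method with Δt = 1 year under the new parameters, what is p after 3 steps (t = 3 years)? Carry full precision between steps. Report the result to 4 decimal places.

Balance c(1−p*) = e gives c = e/(1 − 0.28000) = 1.00/0.72000 = 1.38889.
Starting from p₀ = 0.28000; update p ← p + (dp/dt)·Δt with the new parameters.
step 1: Δp = +0.04254, p = 0.32254
step 2: Δp = +0.02175, p = 0.34430
step 3: Δp = +0.00835, p = 0.35264

0.3526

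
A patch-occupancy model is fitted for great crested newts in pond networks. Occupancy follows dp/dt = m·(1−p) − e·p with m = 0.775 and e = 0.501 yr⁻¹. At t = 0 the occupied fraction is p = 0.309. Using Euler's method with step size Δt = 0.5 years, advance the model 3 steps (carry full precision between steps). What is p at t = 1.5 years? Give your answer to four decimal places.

Update rule: p ← p + [m·(1−p) − e·p]·Δt with Δt = 0.5.
  1  |  dp/dt·Δt = +0.190358  |  p_1 = 0.499358
  2  |  dp/dt·Δt = +0.068910  |  p_2 = 0.568268
  3  |  dp/dt·Δt = +0.024945  |  p_3 = 0.593213

0.5932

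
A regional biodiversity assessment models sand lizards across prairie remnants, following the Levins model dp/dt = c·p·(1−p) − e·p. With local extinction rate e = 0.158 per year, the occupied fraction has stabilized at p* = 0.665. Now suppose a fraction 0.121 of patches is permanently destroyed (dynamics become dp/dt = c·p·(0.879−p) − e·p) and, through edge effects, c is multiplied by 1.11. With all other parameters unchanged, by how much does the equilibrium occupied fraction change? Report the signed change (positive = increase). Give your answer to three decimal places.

Balance c(1−p*) = e gives c = e/(1 − 0.66500) = 0.158/0.33500 = 0.47164.
New p* = 0.879 − e/c = 0.879 − 0.15800/0.52352 = 0.57720.
Δp* = 0.57720 − 0.66500 = -0.08780.

-0.088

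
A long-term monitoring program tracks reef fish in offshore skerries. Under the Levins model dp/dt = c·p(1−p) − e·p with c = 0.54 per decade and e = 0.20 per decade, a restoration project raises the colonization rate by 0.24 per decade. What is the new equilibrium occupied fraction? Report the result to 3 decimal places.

Before: p* = 1 − 0.20/0.54 = 0.6296.
After the change, c = 0.78, e = 0.2, so p* = 1 − 0.2/0.78 = 0.7436.

0.744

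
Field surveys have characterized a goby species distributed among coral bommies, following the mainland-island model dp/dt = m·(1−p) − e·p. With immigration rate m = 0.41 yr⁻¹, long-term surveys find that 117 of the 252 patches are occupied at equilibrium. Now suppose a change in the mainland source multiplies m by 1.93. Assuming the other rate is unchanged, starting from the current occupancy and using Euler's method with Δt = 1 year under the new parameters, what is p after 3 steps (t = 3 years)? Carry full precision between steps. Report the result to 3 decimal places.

0.629

Observed p* = 117/252 = 0.46429.
Balance m(1−p*) = e·p* gives e = m(1−p*)/p* = 0.41×0.53571/0.46429 = 0.47308.
Starting from p₀ = 0.46429; update p ← p + (dp/dt)·Δt with the new parameters.
step 1: Δp = +0.20427, p = 0.66855
step 2: Δp = -0.05400, p = 0.61455
step 3: Δp = +0.01428, p = 0.62883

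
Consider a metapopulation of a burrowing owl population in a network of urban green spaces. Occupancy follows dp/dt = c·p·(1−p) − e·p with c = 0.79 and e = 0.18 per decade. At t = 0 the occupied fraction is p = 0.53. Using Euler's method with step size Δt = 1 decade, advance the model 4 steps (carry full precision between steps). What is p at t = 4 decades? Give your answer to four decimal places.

Update rule: p ← p + [c·p·(1−p) − e·p]·Δt with Δt = 1.
step 1: Δp = +0.10139, p = 0.63139
step 2: Δp = +0.07021, p = 0.70160
step 3: Δp = +0.03910, p = 0.74070
step 4: Δp = +0.01840, p = 0.75911

0.7591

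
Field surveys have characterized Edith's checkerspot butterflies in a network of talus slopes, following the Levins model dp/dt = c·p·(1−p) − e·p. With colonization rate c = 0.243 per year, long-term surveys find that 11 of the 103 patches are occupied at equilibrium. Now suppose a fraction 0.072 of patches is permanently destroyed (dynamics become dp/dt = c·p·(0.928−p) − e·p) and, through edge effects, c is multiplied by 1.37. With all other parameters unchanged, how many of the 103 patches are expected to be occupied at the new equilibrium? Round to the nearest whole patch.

28

Observed p* = 11/103 = 0.10680.
Balance c(1−p*) = e gives e = 0.243×(1 − 0.10680) = 0.21705.
New p* = 0.928 − e/c = 0.928 − 0.21705/0.33291 = 0.27602.
Expected occupied = 103 × 0.27602 = 28.43 ≈ 28.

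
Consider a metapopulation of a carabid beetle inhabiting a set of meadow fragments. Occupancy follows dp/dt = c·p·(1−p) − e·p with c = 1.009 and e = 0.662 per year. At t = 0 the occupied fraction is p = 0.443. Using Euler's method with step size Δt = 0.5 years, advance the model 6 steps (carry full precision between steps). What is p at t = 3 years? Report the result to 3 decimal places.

Update rule: p ← p + [c·p·(1−p) − e·p]·Δt with Δt = 0.5.
t = 0.5: p = 0.44300 + (-0.02215) = 0.42085
t = 1: p = 0.42085 + (-0.01634) = 0.40452
t = 1.5: p = 0.40452 + (-0.01237) = 0.39215
t = 2: p = 0.39215 + (-0.00954) = 0.38260
t = 2.5: p = 0.38260 + (-0.00747) = 0.37513
t = 3: p = 0.37513 + (-0.00591) = 0.36922

0.369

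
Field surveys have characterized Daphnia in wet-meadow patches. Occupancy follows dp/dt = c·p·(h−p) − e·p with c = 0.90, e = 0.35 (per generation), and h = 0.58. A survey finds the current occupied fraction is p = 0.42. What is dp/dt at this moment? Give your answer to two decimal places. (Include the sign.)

-0.09

Colonization term: c·p·(h−p) = 0.90×0.42×0.1600 = 0.06048.
Extinction term: e·p = 0.14700.
dp/dt = 0.06048 − 0.14700 = -0.08652.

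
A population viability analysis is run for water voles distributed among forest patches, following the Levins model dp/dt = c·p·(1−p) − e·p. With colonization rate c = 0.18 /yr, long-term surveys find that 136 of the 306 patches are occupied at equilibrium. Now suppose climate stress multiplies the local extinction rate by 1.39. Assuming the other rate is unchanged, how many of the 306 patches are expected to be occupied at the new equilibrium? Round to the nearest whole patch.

Observed p* = 136/306 = 0.44444.
Balance c(1−p*) = e gives e = 0.18×(1 − 0.44444) = 0.10000.
New p* = 1 − e/c = 1 − 0.13900/0.18000 = 0.22778.
Expected occupied = 306 × 0.22778 = 69.70 ≈ 70.

70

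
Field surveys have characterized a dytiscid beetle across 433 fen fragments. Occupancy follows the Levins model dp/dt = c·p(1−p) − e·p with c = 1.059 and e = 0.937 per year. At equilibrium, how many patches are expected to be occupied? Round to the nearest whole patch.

50

p* = 1 − e/c = 1 − 0.937/1.059 = 0.1152.
Expected occupied patches = N × p* = 433 × 0.1152 = 49.88 ≈ 50.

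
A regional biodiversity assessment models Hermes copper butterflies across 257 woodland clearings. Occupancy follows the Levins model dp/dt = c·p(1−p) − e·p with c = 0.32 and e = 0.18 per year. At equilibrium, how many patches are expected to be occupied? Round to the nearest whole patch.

p* = 1 − e/c = 1 − 0.18/0.32 = 0.4375.
Expected occupied patches = N × p* = 257 × 0.4375 = 112.44 ≈ 112.

112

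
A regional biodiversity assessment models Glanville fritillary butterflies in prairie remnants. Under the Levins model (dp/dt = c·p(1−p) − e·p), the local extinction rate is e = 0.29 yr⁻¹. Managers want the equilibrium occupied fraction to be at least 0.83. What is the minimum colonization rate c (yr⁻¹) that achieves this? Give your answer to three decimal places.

1.706

p* = 1 − e/c ≥ 0.83 requires e/c ≤ 0.1700, i.e. c ≥ e/0.1700.
c_min = 0.29/0.1700 = 1.7059.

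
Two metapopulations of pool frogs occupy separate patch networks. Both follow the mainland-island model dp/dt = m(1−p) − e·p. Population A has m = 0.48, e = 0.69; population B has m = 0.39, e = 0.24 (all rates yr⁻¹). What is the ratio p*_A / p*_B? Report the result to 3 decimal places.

A: p*_A = m/(m+e) = 0.48/1.1700 = 0.4103.
B: p*_B = 0.39/0.6300 = 0.6190.
p*_A / p*_B = 0.4103/0.6190 = 0.6627.

0.663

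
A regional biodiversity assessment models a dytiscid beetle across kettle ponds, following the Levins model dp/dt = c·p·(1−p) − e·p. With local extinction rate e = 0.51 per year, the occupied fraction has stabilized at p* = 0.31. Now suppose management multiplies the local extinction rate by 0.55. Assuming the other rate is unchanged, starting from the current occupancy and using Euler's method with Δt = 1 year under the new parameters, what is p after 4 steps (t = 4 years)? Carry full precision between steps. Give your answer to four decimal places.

Balance c(1−p*) = e gives c = e/(1 − 0.31000) = 0.51/0.69000 = 0.73913.
Starting from p₀ = 0.31000; update p ← p + (dp/dt)·Δt with the new parameters.
step 1: Δp = +0.07115, p = 0.38115
step 2: Δp = +0.06743, p = 0.44858
step 3: Δp = +0.05700, p = 0.50558
step 4: Δp = +0.04295, p = 0.54852

0.5485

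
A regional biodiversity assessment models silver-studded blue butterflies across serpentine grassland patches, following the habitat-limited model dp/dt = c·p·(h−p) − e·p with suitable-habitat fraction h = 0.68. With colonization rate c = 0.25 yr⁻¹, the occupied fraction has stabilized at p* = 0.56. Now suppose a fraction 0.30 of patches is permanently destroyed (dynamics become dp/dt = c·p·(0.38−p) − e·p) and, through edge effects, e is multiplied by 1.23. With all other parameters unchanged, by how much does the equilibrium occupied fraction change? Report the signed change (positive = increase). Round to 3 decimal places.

Balance c(h−p*) = e gives e = 0.25×(0.68 − 0.56000) = 0.03000.
New p* = 0.38 − e/c = 0.38 − 0.03690/0.25000 = 0.23240.
Δp* = 0.23240 − 0.56000 = -0.32760.

-0.328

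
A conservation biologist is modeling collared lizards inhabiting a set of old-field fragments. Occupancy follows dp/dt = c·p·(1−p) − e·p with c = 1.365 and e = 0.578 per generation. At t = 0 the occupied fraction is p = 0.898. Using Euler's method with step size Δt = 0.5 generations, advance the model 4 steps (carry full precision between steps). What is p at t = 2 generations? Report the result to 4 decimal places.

0.5978

Update rule: p ← p + [c·p·(1−p) − e·p]·Δt with Δt = 0.5.
step 1: Δp = -0.19701, p = 0.70099
step 2: Δp = -0.05953, p = 0.64146
step 3: Δp = -0.02841, p = 0.61305
step 4: Δp = -0.01527, p = 0.59778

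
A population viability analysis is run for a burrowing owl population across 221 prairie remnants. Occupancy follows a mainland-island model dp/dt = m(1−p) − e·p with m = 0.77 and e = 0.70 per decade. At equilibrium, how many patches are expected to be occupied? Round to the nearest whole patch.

p* = m/(m+e) = 0.77/1.4700 = 0.5238.
Expected occupied patches = N × p* = 221 × 0.5238 = 115.76 ≈ 116.

116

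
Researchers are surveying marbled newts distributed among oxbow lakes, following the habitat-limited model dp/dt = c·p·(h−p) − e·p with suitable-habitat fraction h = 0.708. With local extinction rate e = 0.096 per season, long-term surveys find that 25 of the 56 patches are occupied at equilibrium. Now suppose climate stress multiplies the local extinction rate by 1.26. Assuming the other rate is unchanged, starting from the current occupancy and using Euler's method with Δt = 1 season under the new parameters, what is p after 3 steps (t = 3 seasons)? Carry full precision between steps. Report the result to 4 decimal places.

Observed p* = 25/56 = 0.44643.
Balance c(h−p*) = e gives c = e/(0.708 − 0.44643) = 0.096/0.26157 = 0.36701.
Starting from p₀ = 0.44643; update p ← p + (dp/dt)·Δt with the new parameters.
t = 1: p = 0.44643 + (-0.01114) = 0.43529
t = 2: p = 0.43529 + (-0.00908) = 0.42620
t = 3: p = 0.42620 + (-0.00747) = 0.41873

0.4187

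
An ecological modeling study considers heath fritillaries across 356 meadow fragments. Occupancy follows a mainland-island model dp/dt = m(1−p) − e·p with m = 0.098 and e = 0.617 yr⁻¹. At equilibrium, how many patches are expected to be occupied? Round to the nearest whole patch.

49

p* = m/(m+e) = 0.098/0.7150 = 0.1371.
Expected occupied patches = N × p* = 356 × 0.1371 = 48.79 ≈ 49.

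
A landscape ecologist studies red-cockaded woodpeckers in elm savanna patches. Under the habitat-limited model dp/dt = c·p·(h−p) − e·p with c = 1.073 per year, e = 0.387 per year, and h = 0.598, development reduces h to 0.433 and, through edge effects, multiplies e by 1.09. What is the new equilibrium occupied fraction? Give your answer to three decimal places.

Before: p* = h − e/c = 0.598 − 0.387/1.073 = 0.598 − 0.3607 = 0.2373.
After: c = 1.073, e = 0.42183, h = 0.433; p* = 0.433 − 0.42183/1.073 = 0.0399.

0.040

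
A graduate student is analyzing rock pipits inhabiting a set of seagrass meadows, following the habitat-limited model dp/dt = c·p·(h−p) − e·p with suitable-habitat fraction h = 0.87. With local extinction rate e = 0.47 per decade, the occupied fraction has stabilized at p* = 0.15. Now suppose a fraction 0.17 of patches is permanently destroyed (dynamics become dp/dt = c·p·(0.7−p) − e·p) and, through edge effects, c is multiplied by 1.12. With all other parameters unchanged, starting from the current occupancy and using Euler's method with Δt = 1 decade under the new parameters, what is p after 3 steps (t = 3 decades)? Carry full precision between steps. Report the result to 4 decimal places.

Balance c(h−p*) = e gives c = e/(0.87 − 0.15000) = 0.47/0.72000 = 0.65278.
Starting from p₀ = 0.15000; update p ← p + (dp/dt)·Δt with the new parameters.
  1  |  dp/dt·Δt = -0.010183  |  p_1 = 0.139817
  2  |  dp/dt·Δt = -0.008451  |  p_2 = 0.131366
  3  |  dp/dt·Δt = -0.007129  |  p_3 = 0.124237

0.1242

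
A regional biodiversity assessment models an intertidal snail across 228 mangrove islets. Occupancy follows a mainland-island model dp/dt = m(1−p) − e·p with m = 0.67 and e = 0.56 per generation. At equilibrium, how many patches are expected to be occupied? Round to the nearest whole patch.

p* = m/(m+e) = 0.67/1.2300 = 0.5447.
Expected occupied patches = N × p* = 228 × 0.5447 = 124.20 ≈ 124.

124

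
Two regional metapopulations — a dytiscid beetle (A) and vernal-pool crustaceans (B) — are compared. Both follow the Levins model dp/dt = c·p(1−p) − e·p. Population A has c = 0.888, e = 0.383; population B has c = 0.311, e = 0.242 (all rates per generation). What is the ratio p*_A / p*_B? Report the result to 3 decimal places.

2.563

A: p*_A = 1 − 0.383/0.888 = 0.5687.
B: p*_B = 1 − 0.242/0.311 = 0.2219.
p*_A / p*_B = 0.5687/0.2219 = 2.5632.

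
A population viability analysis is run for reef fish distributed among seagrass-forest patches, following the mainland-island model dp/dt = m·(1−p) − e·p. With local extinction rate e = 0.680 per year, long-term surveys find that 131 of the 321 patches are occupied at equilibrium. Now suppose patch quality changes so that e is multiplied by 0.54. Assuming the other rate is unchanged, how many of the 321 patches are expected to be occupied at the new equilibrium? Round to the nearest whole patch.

180

Observed p* = 131/321 = 0.40810.
Balance m(1−p*) = e·p* gives m = e·p*/(1−p*) = 0.680×0.40810/0.59190 = 0.46884.
New p* = m/(m+e) = 0.46884/(0.46884+0.36720) = 0.56079.
Expected occupied = 321 × 0.56079 = 180.01 ≈ 180.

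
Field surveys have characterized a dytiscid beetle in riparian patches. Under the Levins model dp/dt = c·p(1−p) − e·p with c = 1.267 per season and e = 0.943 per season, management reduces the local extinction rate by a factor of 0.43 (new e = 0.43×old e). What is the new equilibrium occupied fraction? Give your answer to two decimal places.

Before: p* = 1 − 0.943/1.267 = 0.2557.
After the change, c = 1.267, e = 0.40549, so p* = 1 − 0.40549/1.267 = 0.6800.

0.68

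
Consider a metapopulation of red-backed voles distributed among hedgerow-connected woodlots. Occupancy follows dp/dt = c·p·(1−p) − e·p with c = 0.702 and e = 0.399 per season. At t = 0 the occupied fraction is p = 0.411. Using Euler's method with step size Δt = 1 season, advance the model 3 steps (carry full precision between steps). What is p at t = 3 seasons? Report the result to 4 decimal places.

Update rule: p ← p + [c·p·(1−p) − e·p]·Δt with Δt = 1.
step 1: Δp = +0.00595, p = 0.41695
step 2: Δp = +0.00429, p = 0.42125
step 3: Δp = +0.00307, p = 0.42431

0.4243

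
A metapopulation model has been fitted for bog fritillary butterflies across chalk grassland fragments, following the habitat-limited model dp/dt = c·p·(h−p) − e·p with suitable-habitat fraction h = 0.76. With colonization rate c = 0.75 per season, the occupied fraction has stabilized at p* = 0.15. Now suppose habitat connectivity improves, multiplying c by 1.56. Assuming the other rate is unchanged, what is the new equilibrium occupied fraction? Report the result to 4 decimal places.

Balance c(h−p*) = e gives e = 0.75×(0.76 − 0.15000) = 0.45750.
New p* = 0.76 − e/c = 0.76 − 0.45750/1.17000 = 0.36897.

0.3690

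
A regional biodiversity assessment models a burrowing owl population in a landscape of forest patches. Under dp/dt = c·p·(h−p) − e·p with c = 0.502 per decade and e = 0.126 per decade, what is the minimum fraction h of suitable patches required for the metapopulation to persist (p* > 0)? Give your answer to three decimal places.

p* = h − e/c is positive only when h > e/c.
h_min = e/c = 0.126/0.502 = 0.2510.

0.251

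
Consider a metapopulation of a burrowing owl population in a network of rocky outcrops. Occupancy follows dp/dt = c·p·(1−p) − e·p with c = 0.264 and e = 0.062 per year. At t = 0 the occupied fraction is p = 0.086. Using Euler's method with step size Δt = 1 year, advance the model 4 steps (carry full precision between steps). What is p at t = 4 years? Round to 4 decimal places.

Update rule: p ← p + [c·p·(1−p) − e·p]·Δt with Δt = 1.
t = 1: p = 0.08600 + (+0.01542) = 0.10142
t = 2: p = 0.10142 + (+0.01777) = 0.11919
t = 3: p = 0.11919 + (+0.02033) = 0.13952
t = 4: p = 0.13952 + (+0.02304) = 0.16256

0.1626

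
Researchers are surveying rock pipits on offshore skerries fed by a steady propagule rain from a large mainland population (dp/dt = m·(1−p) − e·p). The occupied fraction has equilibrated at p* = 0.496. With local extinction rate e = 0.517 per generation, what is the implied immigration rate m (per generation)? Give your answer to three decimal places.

0.509

At equilibrium m(1−p*) = e·p*, so m = e·p*/(1−p*).
m = 0.517 × 0.496 / 0.5040 = 0.2564/0.5040 = 0.5088.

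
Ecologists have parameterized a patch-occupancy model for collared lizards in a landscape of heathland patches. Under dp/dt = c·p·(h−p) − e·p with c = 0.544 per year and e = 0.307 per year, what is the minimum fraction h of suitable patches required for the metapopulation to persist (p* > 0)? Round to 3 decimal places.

0.564

p* = h − e/c is positive only when h > e/c.
h_min = e/c = 0.307/0.544 = 0.5643.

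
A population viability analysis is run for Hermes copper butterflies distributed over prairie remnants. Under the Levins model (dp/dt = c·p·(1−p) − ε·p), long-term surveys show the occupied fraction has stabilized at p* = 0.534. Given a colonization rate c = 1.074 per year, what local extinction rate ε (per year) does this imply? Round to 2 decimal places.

0.50

At equilibrium c(1−p*) = ε.
ε = 1.074 × (1 − 0.534) = 1.074 × 0.4660 = 0.5005.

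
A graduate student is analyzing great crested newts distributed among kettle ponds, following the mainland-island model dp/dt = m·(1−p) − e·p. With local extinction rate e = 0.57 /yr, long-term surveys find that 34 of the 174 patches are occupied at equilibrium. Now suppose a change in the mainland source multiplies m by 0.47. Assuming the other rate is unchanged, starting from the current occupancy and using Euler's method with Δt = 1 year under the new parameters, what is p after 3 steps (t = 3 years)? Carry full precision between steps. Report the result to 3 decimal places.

0.107

Observed p* = 34/174 = 0.19540.
Balance m(1−p*) = e·p* gives m = e·p*/(1−p*) = 0.57×0.19540/0.80460 = 0.13843.
Starting from p₀ = 0.19540; update p ← p + (dp/dt)·Δt with the new parameters.
p: 0.19540 → 0.13637  (Δp = -0.05903)
p: 0.13637 → 0.11483  (Δp = -0.02154)
p: 0.11483 → 0.10697  (Δp = -0.00786)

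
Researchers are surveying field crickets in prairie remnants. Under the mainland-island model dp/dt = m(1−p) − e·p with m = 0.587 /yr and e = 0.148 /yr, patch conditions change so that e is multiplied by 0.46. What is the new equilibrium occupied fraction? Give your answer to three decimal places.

0.896

Before: p* = 0.587/(0.587+0.148) = 0.7986.
After: m = 0.587, e = 0.06808; p* = 0.587/0.6551 = 0.8961.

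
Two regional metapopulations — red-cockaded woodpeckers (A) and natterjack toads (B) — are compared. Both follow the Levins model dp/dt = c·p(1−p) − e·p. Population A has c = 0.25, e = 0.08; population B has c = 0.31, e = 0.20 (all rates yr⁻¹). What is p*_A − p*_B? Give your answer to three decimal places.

A: p*_A = 1 − 0.08/0.25 = 0.6800.
B: p*_B = 1 − 0.20/0.31 = 0.3548.
p*_A − p*_B = 0.6800 − 0.3548 = 0.3252.

0.325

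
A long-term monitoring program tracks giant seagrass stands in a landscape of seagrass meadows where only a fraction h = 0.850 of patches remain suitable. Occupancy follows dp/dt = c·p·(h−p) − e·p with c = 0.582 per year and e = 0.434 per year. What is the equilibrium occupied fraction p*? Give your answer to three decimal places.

Setting dp/dt = 0 and dividing by p* gives c·(h−p*) = e.
So p* = h − e/c = 0.850 − 0.434/0.582 = 0.850 − 0.7457 = 0.1043.

0.104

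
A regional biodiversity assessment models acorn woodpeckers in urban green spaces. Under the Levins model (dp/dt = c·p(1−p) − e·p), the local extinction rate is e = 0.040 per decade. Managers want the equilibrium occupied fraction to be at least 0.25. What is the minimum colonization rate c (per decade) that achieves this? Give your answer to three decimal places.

p* = 1 − e/c ≥ 0.25 requires e/c ≤ 0.7500, i.e. c ≥ e/0.7500.
c_min = 0.040/0.7500 = 0.0533.

0.053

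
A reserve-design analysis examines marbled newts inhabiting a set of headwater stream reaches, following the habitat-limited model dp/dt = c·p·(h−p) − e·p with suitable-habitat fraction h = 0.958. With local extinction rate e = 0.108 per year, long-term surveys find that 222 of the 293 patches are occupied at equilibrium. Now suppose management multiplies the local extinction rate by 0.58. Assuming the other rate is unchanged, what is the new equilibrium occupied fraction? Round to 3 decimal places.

Observed p* = 222/293 = 0.75768.
Balance c(h−p*) = e gives c = e/(0.958 − 0.75768) = 0.108/0.20032 = 0.53914.
New p* = 0.958 − e/c = 0.958 − 0.06264/0.53914 = 0.84181.

0.842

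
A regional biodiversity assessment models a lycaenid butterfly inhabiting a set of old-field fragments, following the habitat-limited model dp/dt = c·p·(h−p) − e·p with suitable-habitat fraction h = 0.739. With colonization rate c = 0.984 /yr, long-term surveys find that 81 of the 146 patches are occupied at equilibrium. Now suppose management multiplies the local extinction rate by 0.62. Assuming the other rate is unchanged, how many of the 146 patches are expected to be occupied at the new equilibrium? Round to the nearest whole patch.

91

Observed p* = 81/146 = 0.55479.
Balance c(h−p*) = e gives e = 0.984×(0.739 − 0.55479) = 0.18126.
New p* = 0.739 − e/c = 0.739 − 0.11238/0.98400 = 0.62479.
Expected occupied = 146 × 0.62479 = 91.22 ≈ 91.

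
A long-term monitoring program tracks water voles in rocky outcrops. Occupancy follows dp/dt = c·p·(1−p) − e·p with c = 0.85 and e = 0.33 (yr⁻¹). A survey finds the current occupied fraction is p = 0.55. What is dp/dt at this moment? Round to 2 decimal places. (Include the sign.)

Colonization term: c·p·(1−p) = 0.85×0.55×0.4500 = 0.21037.
Extinction term: e·p = 0.18150.
dp/dt = 0.21037 − 0.18150 = 0.02887.

0.03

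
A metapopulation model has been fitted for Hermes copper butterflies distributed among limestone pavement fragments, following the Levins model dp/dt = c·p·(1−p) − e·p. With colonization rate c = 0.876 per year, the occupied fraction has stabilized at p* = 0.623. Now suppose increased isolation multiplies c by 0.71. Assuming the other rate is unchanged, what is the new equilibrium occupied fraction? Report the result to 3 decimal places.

0.469

Balance c(1−p*) = e gives e = 0.876×(1 − 0.62300) = 0.33025.
New p* = 1 − e/c = 1 − 0.33025/0.62196 = 0.46902.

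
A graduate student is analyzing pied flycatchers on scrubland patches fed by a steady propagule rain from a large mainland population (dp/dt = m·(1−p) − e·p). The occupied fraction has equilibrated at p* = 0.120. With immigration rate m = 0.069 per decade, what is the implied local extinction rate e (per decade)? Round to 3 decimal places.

0.506

At equilibrium m(1−p*) = e·p*, so e = m(1−p*)/p*.
e = 0.069 × 0.8800 / 0.120 = 0.5060.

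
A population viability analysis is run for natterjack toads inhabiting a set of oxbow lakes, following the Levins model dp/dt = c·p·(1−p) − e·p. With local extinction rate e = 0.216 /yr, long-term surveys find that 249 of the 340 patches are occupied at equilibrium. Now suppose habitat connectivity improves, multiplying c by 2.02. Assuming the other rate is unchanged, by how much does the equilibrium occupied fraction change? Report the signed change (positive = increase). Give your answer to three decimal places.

Observed p* = 249/340 = 0.73235.
Balance c(1−p*) = e gives c = e/(1 − 0.73235) = 0.216/0.26765 = 0.80702.
New p* = 1 − e/c = 1 − 0.21600/1.63018 = 0.86750.
Δp* = 0.86750 − 0.73235 = +0.13515.

0.135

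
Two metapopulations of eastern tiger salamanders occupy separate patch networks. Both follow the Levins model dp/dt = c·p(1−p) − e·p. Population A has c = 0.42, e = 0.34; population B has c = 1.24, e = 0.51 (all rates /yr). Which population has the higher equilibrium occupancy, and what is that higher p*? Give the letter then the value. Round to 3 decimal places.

A: p*_A = 1 − 0.34/0.42 = 0.1905.
B: p*_B = 1 − 0.51/1.24 = 0.5887.
B is higher at 0.5887.

B, 0.589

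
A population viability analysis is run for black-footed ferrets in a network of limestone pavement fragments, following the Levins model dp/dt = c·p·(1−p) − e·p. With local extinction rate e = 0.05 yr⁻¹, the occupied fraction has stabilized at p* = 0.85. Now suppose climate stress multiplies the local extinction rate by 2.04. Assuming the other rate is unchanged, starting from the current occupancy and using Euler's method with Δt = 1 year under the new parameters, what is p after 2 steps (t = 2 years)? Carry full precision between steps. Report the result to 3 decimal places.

0.776

Balance c(1−p*) = e gives c = e/(1 − 0.85000) = 0.05/0.15000 = 0.33333.
Starting from p₀ = 0.85000; update p ← p + (dp/dt)·Δt with the new parameters.
p: 0.85000 → 0.80580  (Δp = -0.04420)
p: 0.80580 → 0.77577  (Δp = -0.03003)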